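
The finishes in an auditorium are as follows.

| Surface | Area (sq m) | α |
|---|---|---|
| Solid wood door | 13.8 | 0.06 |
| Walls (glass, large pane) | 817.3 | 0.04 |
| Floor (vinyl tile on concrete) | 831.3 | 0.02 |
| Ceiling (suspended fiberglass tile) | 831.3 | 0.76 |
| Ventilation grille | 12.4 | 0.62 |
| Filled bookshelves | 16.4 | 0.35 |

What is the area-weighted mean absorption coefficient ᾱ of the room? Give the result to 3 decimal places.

0.276

S = Σ Sᵢ = 13.8 + 817.3 + 831.3 + 831.3 + 12.4 + 16.4 = 2522.5 sq m.
Weighted sum Σ Sα = 695.362.
ᾱ = A/S = 0.276.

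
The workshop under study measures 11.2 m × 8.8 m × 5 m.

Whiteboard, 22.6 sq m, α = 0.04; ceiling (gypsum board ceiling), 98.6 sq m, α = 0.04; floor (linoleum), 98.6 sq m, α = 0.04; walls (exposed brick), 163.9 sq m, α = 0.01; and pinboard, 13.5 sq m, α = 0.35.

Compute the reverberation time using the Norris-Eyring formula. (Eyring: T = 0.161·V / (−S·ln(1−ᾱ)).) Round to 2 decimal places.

5.13 s

Total surface area S = 22.6 + 98.6 + 98.6 + 163.9 + 13.5 = 397.2 sq m.
Σ(Sᵢαᵢ) = 22.6×0.04 + 98.6×0.04 + 98.6×0.04 + 163.9×0.01 + 13.5×0.35 = 15.156.
ᾱ = 15.156 / 397.2 = 0.0382.
Eyring denominator: −S ln(1−ᾱ) = 15.470.
V = 11.2 × 8.8 × 5 = 492.8 m³.
T = 0.161·V/[−S·ln(1−ᾱ)] = 0.161·492.8/15.470 = 5.13 s.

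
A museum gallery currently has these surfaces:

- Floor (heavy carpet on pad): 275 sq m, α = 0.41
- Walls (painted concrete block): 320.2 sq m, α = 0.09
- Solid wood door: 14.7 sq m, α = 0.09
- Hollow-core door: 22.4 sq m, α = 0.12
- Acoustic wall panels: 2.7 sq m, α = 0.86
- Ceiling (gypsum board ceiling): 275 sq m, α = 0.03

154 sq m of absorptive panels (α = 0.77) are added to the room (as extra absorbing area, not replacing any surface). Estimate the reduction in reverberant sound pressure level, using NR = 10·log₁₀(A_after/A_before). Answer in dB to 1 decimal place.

2.5 dB

Summing Sᵢαᵢ: 112.750 + 28.818 + 1.323 + 2.688 + 2.322 + 8.250 → A_before = 156.151 sabins.
Added absorption = 154 × 0.77 = 118.580 sabins.
A_after = 156.151 + 118.580 = 274.731 sabins.
Reduction = 10 log₁₀(A_after/A_before) = 10 log₁₀(1.7594) = 2.5 dB.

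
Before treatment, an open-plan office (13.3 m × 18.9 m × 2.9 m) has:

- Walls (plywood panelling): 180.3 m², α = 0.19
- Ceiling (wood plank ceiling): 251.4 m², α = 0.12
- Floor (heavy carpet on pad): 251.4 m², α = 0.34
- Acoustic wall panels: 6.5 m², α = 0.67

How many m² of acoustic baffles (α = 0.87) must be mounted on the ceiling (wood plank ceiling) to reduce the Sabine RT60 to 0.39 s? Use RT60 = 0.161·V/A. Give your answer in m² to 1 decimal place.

195.6

Equivalent absorption area: A₁ = 180.3·0.19 + 251.4·0.12 + 251.4·0.34 + 6.5·0.67 = 154.256 m².
V = 728.973 m³. Target absorption A₂ = 0.161 × 728.973 / 0.39 = 300.935 sabins.
Absorption to add: 300.935 − 154.256 = 146.679 sabins.
Net gain per m²: Δα = 0.87 − 0.12 = 0.75.
Panel area = 146.679 / 0.75 = 195.6 m².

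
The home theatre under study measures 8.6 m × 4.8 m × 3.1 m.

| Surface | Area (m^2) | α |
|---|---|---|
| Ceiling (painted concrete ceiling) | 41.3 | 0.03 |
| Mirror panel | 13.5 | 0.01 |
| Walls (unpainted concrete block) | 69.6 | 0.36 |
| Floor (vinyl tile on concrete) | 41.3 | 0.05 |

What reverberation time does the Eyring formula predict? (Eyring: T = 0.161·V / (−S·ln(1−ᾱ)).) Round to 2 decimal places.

S = Σ Sᵢ = 165.7 m^2.
Absorption A = 41.3·0.03 + 13.5·0.01 + 69.6·0.36 + 41.3·0.05 = 28.495 sabins.
Mean coefficient ᾱ = A/S = 0.1720.
Eyring denominator: −S ln(1−ᾱ) = 31.275.
V = 8.6 × 4.8 × 3.1 = 127.968 m³.
RT60 = 0.161 × 127.968 / 31.275 = 0.66 s.

0.66 s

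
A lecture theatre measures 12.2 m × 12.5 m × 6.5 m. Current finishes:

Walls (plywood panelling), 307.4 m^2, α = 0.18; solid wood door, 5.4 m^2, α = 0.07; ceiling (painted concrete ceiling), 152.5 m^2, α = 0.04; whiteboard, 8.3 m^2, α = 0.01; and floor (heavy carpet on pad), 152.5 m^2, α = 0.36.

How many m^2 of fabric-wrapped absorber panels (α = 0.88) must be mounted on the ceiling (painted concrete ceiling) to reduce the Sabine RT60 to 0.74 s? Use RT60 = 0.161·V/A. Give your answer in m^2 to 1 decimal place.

117.7

Summing Sᵢαᵢ: 55.332 + 0.378 + 6.100 + 0.083 + 54.900 → A₁ = 116.793 sabins.
V = 991.25 m³. Target absorption A₂ = 0.161 × 991.25 / 0.74 = 215.664 sabins.
ΔA needed = 215.664 − 116.793 = 98.871 sabins.
Net gain per m^2: Δα = 0.88 − 0.04 = 0.84.
Area = ΔA/Δα = 98.871/0.84 = 117.7 m^2.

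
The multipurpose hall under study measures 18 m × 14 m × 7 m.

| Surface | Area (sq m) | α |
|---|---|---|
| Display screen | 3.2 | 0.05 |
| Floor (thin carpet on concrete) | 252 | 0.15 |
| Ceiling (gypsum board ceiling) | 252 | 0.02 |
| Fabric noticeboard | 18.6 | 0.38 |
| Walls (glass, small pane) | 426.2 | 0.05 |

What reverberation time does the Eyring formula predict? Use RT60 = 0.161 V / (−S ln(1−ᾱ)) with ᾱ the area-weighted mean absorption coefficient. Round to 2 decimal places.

3.83 seconds

Total surface area S = 3.2 + 252 + 252 + 18.6 + 426.2 = 952.0 sq m.
Absorption A = 3.2·0.05 + 252·0.15 + 252·0.02 + 18.6·0.38 + 426.2·0.05 = 71.378 sabins.
ᾱ = 71.378 / 952.0 = 0.0750.
Eyring denominator: −S ln(1−ᾱ) = 74.219.
V = 18 × 14 × 7 = 1764 m³.
T = 0.161·V/[−S·ln(1−ᾱ)] = 0.161·1764/74.219 = 3.83 s.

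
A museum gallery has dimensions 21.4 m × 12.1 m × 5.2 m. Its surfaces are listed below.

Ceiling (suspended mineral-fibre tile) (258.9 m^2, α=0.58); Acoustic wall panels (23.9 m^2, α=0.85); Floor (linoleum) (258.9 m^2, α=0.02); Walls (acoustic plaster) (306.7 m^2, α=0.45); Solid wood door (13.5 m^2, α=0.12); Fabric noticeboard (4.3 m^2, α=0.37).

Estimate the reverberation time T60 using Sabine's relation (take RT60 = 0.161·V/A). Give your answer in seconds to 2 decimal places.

0.68 s

Equivalent absorption area: A = 258.9*0.58 + 23.9*0.85 + 258.9*0.02 + 306.7*0.45 + 13.5*0.12 + 4.3*0.37 = 316.881 m^2.
Room volume: 1346.488 m³.
RT60 = 0.161 · V / A = 0.161 × 1346.488 / 316.881 = 0.68 s.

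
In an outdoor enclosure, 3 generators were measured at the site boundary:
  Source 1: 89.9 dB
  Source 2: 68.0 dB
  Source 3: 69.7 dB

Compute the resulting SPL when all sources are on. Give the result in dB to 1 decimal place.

90.0 dB

Σ 10^(Lᵢ/10) = 9.929e+08.
L_total = 10·log₁₀(9.929e+08) = 90.0 dB.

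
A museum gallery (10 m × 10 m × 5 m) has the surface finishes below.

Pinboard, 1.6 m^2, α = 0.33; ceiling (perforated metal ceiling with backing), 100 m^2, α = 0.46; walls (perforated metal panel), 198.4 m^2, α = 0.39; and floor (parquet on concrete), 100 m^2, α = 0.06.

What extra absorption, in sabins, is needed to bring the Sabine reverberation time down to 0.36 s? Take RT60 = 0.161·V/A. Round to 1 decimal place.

Summing Sᵢαᵢ: 0.528 + 46.000 + 77.376 + 6.000 → A₁ = 129.904 sabins.
For T = 0.36 s, need A₂ = 0.161·V/T = 0.161·500/0.36 = 223.611 sabins.
Shortfall: 223.611 − 129.904 = 93.7 sabins.

93.7 sabins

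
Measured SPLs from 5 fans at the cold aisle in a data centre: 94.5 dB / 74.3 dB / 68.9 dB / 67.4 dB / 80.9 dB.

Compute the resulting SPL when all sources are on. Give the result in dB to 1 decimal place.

Σ 10^(Lᵢ/10) = 2.982e+09.
Back to dB: 10·log₁₀ Σ = 94.7 dB.

94.7 dB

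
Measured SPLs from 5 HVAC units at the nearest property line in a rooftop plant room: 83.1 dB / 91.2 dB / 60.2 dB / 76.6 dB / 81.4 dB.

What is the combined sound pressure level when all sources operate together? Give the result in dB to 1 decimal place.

Sum in the linear (power) domain: Σ 10^(Lᵢ/10) = 10^(83.1/10) + 10^(91.2/10) + 10^(60.2/10) + 10^(76.6/10) + 10^(81.4/10) = 1.707e+09.
L_total = 10·log₁₀(1.707e+09) = 92.3 dB.

92.3 dB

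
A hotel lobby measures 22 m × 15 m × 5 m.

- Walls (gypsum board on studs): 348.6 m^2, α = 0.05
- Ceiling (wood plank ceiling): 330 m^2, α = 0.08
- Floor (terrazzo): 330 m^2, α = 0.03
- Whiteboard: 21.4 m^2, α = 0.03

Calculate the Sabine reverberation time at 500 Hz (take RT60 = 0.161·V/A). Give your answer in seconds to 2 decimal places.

4.89 sec

Summing Sᵢαᵢ: 17.430 + 26.400 + 9.900 + 0.642 → A = 54.372 sabins.
Volume V = 22 × 15 × 5 = 1650 m³.
Sabine: RT60 = 0.161 × 1650 / 54.372 = 4.89 s.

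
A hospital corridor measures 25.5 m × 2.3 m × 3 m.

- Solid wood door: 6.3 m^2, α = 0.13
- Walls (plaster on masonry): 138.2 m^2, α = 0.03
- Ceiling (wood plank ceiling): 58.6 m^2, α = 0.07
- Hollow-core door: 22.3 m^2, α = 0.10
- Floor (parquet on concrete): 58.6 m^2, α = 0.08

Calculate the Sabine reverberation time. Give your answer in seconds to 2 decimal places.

Total absorption A = 6.3·0.13 + 138.2·0.03 + 58.6·0.07 + 22.3·0.10 + 58.6·0.08
  = 0.819 + 4.146 + 4.102 + 2.230 + 4.688 = 15.985 m^2 sabins.
V = 25.5·2.3·3 = 175.95 m³.
RT60 = 0.161 · V / A = 0.161 × 175.95 / 15.985 = 1.77 s.

1.77 sec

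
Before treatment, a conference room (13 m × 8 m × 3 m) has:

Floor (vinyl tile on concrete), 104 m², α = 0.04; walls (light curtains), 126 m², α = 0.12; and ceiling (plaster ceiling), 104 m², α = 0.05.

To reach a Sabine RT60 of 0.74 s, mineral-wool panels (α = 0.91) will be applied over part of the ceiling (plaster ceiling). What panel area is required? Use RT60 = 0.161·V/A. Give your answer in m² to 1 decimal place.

50.5

A₁ = Σ Sᵢαᵢ = 104·0.04 + 126·0.12 + 104·0.05 = 24.480 sabins.
V = 312 m³. Target absorption A₂ = 0.161 × 312 / 0.74 = 67.881 sabins.
ΔA needed = 67.881 − 24.480 = 43.401 sabins.
Each m² of panel replacing the ceiling (plaster ceiling) adds (0.91 − 0.05) = 0.86 sabins.
Area = ΔA/Δα = 43.401/0.86 = 50.5 m².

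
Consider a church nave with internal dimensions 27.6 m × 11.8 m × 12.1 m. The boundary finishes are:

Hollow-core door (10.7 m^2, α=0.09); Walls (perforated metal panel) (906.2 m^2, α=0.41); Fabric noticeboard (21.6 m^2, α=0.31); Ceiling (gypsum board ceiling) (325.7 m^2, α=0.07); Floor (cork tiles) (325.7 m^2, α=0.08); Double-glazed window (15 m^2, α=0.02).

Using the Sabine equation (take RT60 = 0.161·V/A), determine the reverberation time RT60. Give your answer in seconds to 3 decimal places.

1.481 s

Summing Sᵢαᵢ: 0.963 + 371.542 + 6.696 + 22.799 + 26.056 + 0.300 → A = 428.356 sabins.
Room volume: 3940.728 m³.
Sabine: RT60 = 0.161 × 3940.728 / 428.356 = 1.481 s.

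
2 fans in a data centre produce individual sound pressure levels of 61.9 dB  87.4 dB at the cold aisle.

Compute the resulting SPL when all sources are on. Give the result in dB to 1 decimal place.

87.4 dB

Σ 10^(Lᵢ/10) = 5.511e+08.
Back to dB: 10·log₁₀ Σ = 87.4 dB.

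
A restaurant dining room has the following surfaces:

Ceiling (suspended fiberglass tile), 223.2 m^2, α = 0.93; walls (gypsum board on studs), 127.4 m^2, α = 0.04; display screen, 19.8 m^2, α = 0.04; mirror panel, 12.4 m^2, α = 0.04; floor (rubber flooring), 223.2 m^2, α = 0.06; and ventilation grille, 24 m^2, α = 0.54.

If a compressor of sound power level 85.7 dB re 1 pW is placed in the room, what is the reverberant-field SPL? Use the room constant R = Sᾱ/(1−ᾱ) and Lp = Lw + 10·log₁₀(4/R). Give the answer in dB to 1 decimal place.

65.8 dB

A = 240.312 sabins; S = 630.0 m^2.
ᾱ = 0.3814, so room constant R = A/(1−ᾱ) = 388.477 m^2.
Lp = 85.7 + 10·log₁₀(4/388.477) = 85.7 + (-19.87) = 65.8 dB.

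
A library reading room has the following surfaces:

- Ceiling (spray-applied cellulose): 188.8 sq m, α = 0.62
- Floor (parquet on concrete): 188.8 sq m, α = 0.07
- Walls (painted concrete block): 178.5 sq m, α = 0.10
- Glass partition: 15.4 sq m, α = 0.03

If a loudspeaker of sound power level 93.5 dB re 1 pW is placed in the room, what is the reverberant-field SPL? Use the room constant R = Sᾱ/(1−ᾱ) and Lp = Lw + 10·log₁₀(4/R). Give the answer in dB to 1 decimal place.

76.5 dB

Σ(Sᵢαᵢ) = 188.8×0.62 + 188.8×0.07 + 178.5×0.10 + 15.4×0.03 = 148.584; total area S = 571.5 sq m.
ᾱ = 148.584/571.5 = 0.2600; R = Sᾱ/(1−ᾱ) = 148.584/(1−0.2600) = 200.789 sq m.
Lp = 93.5 + 10·log₁₀(4/200.789) = 93.5 + (-17.01) = 76.5 dB.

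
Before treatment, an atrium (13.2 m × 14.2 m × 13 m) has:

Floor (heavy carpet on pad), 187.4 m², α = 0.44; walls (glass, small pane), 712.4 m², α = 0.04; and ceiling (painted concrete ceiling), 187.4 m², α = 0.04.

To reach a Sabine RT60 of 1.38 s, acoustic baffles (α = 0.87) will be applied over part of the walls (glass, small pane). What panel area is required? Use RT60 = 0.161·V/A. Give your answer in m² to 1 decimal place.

Equivalent absorption area: A₁ = 187.4·0.44 + 712.4·0.04 + 187.4·0.04 = 118.448 m².
Required A₂ = 0.161·2436.72/1.38 = 284.284 sabins.
ΔA needed = 284.284 − 118.448 = 165.836 sabins.
Net gain per m²: Δα = 0.87 − 0.04 = 0.83.
Panel area = 165.836 / 0.83 = 199.8 m².

199.8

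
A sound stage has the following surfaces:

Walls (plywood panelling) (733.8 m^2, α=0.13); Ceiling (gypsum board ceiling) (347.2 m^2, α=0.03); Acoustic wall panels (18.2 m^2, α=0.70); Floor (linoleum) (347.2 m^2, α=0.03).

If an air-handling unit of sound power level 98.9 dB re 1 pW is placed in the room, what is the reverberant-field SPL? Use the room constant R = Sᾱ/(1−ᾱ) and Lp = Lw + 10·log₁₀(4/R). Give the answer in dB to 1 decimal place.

Σ(Sᵢαᵢ) = 733.8·0.13 + 347.2·0.03 + 18.2·0.70 + 347.2·0.03 = 128.966; total area S = 1446.4 m^2.
ᾱ = 0.0892, so room constant R = A/(1−ᾱ) = 141.596 m^2.
Lp = 98.9 + 10·log₁₀(4/141.596) = 98.9 + (-15.49) = 83.4 dB.

83.4 dB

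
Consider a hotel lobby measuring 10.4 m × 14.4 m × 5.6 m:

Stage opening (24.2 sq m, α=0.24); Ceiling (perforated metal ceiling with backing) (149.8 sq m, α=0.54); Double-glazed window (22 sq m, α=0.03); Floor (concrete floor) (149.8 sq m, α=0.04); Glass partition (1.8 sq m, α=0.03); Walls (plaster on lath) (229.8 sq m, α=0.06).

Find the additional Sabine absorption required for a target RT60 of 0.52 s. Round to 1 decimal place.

152.5 sabins

Total absorption A₁ = 24.2·0.24 + 149.8·0.54 + 22·0.03 + 149.8·0.04 + 1.8·0.03 + 229.8·0.06
  = 5.808 + 80.892 + 0.660 + 5.992 + 0.054 + 13.788 = 107.194 sq m sabins.
V = 838.656 m³. Required absorption A₂ = 0.161 × 838.656 / 0.52 = 259.661 sabins.
ΔA = A₂ − A₁ = 259.661 − 107.194 = 152.5 sabins.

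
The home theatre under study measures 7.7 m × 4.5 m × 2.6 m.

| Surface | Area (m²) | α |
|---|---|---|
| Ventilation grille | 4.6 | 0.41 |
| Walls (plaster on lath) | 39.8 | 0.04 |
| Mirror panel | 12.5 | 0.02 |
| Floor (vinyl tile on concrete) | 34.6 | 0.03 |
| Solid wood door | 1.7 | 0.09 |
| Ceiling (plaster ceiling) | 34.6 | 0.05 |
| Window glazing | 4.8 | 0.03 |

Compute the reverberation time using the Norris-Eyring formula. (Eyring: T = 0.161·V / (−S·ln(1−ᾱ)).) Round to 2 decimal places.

2.08 s

Total surface area S = 4.6 + 39.8 + 12.5 + 34.6 + 1.7 + 34.6 + 4.8 = 132.6 m².
Absorption A = 4.6×0.41 + 39.8×0.04 + 12.5×0.02 + 34.6×0.03 + 1.7×0.09 + 34.6×0.05 + 4.8×0.03 = 6.793 sabins.
Mean coefficient ᾱ = A/S = 0.0512.
−S·ln(1−ᾱ) = −132.6 × ln(1 − 0.0512) = 6.969.
V = 7.7 × 4.5 × 2.6 = 90.09 m³.
T = 0.161·V/[−S·ln(1−ᾱ)] = 0.161·90.09/6.969 = 2.08 s.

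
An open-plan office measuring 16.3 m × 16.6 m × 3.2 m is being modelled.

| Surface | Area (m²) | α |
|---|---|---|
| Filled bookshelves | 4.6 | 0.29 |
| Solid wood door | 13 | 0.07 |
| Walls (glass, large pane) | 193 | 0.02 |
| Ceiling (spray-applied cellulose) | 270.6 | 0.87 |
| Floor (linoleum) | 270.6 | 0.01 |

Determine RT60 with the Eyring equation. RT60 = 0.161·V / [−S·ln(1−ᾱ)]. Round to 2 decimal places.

S = Σ Sᵢ = 751.8 m².
Absorption A = 4.6×0.29 + 13×0.07 + 193×0.02 + 270.6×0.87 + 270.6×0.01 = 244.232 sabins.
Mean coefficient ᾱ = A/S = 0.3249.
Eyring denominator: −S ln(1−ᾱ) = 295.378.
V = 16.3 × 16.6 × 3.2 = 865.856 m³.
T = 0.161·V/[−S·ln(1−ᾱ)] = 0.161·865.856/295.378 = 0.47 s.

0.47 s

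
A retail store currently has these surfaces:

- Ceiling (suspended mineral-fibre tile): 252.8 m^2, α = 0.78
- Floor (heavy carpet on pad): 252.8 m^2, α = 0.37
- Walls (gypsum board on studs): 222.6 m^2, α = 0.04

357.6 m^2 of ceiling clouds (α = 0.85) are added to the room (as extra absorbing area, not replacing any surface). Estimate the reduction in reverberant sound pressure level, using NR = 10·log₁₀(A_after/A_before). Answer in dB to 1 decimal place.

Total absorption A_before = 252.8·0.78 + 252.8·0.37 + 222.6·0.04
  = 197.184 + 93.536 + 8.904 = 299.624 m^2 sabins.
Added absorption = 357.6 × 0.85 = 303.960 sabins.
New total A_after = 603.584 sabins.
Reduction = 10 log₁₀(A_after/A_before) = 10 log₁₀(2.0145) = 3.0 dB.

3.0 dB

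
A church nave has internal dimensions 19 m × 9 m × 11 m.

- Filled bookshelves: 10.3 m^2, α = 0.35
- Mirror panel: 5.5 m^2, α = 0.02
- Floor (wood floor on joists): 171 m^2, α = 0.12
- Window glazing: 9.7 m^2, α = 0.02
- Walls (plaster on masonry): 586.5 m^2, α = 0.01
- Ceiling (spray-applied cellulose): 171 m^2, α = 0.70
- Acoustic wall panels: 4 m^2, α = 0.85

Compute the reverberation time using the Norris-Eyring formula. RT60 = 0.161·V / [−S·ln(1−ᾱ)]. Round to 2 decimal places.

Total surface area S = 10.3 + 5.5 + 171 + 9.7 + 586.5 + 171 + 4 = 958.0 m^2.
Σ(Sᵢαᵢ) = 10.3×0.35 + 5.5×0.02 + 171×0.12 + 9.7×0.02 + 586.5×0.01 + 171×0.70 + 4×0.85 = 153.394.
Mean coefficient ᾱ = A/S = 0.1601.
−S·ln(1−ᾱ) = −958.0 × ln(1 − 0.1601) = 167.145.
V = 19 × 9 × 11 = 1881 m³.
T = 0.161·V/[−S·ln(1−ᾱ)] = 0.161·1881/167.145 = 1.81 s.

1.81 s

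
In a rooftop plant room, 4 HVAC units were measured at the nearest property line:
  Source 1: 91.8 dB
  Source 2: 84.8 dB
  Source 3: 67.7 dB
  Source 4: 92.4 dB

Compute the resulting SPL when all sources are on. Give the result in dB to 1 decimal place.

Σ 10^(Lᵢ/10) = 3.559e+09.
L_total = 10·log₁₀(3.559e+09) = 95.5 dB.

95.5 dB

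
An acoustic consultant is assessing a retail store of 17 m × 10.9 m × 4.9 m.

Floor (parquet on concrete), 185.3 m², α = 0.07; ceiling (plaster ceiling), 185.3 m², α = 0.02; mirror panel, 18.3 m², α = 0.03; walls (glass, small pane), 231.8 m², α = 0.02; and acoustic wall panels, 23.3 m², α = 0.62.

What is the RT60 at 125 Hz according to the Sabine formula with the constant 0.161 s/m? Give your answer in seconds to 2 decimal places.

Summing Sᵢαᵢ: 12.971 + 3.706 + 0.549 + 4.636 + 14.446 → A = 36.308 sabins.
Volume V = 17 × 10.9 × 4.9 = 907.97 m³.
RT60 = 0.161 · V / A = 0.161 × 907.97 / 36.308 = 4.03 s.

4.03 seconds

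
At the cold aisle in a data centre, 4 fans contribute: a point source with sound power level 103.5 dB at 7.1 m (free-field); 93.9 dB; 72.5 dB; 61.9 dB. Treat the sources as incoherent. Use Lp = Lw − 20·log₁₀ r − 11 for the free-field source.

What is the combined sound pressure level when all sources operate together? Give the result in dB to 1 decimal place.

Source at 7.1 m: Lp = 103.5 − 20·log₁₀(7.1) − 11 = 75.5 dB.
Σ 10^(Lᵢ/10) = 2.51e+09.
Back to dB: 10·log₁₀ Σ = 94.0 dB.

94.0 dB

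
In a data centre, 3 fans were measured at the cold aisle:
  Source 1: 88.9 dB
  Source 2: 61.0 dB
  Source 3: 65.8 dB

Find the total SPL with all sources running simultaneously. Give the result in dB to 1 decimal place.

Σ 10^(Lᵢ/10) = 7.813e+08.
Combined level = 10 log₁₀(7.813e+08) = 88.9 dB.

88.9 dB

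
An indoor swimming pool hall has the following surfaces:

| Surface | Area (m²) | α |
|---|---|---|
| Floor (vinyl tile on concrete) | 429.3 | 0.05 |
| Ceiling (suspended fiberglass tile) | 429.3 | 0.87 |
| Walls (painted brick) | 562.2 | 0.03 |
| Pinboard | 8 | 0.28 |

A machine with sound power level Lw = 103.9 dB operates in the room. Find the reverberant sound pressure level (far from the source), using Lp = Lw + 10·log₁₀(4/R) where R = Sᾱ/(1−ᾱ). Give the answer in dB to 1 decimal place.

Σ(Sᵢαᵢ) = 429.3·0.05 + 429.3·0.87 + 562.2·0.03 + 8·0.28 = 414.062; total area S = 1428.8 m².
ᾱ = 0.2898, so room constant R = A/(1−ᾱ) = 583.022 m².
Lp = 103.9 + 10·log₁₀(4/583.022) = 103.9 + (-21.64) = 82.3 dB.

82.3 dB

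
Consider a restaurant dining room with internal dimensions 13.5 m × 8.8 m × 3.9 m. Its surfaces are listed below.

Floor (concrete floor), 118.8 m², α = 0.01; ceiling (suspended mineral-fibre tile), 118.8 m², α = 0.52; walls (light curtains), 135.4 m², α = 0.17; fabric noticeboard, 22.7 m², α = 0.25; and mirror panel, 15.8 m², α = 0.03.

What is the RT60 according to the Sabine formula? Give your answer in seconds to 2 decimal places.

0.81 s

Total absorption A = 118.8*0.01 + 118.8*0.52 + 135.4*0.17 + 22.7*0.25 + 15.8*0.03
  = 1.188 + 61.776 + 23.018 + 5.675 + 0.474 = 92.131 m² sabins.
V = 13.5·8.8·3.9 = 463.32 m³.
Sabine: RT60 = 0.161 × 463.32 / 92.131 = 0.81 s.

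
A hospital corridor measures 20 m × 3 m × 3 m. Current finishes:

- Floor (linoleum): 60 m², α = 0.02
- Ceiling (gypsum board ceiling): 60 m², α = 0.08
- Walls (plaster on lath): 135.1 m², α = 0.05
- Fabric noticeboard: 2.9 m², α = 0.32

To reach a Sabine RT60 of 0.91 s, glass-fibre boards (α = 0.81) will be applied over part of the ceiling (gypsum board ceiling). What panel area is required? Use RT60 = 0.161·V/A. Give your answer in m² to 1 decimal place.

Summing Sᵢαᵢ: 1.200 + 4.800 + 6.755 + 0.928 → A₁ = 13.683 sabins.
Required A₂ = 0.161·180/0.91 = 31.846 sabins.
ΔA needed = 31.846 − 13.683 = 18.163 sabins.
Each m² of panel replacing the ceiling (gypsum board ceiling) adds (0.81 − 0.08) = 0.73 sabins.
Panel area = 18.163 / 0.73 = 24.9 m².

24.9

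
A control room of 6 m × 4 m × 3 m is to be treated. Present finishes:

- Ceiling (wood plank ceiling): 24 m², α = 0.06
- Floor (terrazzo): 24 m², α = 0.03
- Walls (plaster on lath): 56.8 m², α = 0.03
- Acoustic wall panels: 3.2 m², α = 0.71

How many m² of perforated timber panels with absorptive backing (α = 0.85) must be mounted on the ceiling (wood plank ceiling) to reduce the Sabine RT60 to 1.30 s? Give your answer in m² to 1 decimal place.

Total absorption A₁ = 24·0.06 + 24·0.03 + 56.8·0.03 + 3.2·0.71
  = 1.440 + 0.720 + 1.704 + 2.272 = 6.136 m² sabins.
Required A₂ = 0.161·72/1.30 = 8.917 sabins.
Absorption to add: 8.917 − 6.136 = 2.781 sabins.
Net gain per m²: Δα = 0.85 − 0.06 = 0.79.
Panel area = 2.781 / 0.79 = 3.5 m².

3.5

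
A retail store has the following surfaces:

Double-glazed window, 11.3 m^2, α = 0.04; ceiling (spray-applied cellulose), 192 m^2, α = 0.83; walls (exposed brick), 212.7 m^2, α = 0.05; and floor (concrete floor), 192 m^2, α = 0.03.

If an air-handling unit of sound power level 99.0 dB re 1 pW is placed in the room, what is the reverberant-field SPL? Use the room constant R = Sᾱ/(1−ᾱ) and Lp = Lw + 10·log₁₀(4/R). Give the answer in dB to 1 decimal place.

Σ(Sᵢαᵢ) = 11.3·0.04 + 192·0.83 + 212.7·0.05 + 192·0.03 = 176.207; total area S = 608.0 m^2.
ᾱ = 176.207/608.0 = 0.2898; R = Sᾱ/(1−ᾱ) = 176.207/(1−0.2898) = 248.109 m^2.
Lp = 99.0 + 10·log₁₀(4/248.109) = 99.0 + (-17.93) = 81.1 dB.

81.1 dB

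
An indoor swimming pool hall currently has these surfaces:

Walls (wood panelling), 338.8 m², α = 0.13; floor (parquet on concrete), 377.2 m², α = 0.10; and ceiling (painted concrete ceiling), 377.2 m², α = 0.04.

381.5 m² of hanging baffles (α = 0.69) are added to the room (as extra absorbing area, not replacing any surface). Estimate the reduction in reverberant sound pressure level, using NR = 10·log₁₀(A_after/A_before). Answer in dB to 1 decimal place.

Equivalent absorption area: A_before = 338.8·0.13 + 377.2·0.10 + 377.2·0.04 = 96.852 m².
Treatment contributes 381.5·0.69 = 263.235 sabins.
New total A_after = 360.087 sabins.
NR = 10·log₁₀(360.087/96.852) = 5.7 dB.

5.7 dB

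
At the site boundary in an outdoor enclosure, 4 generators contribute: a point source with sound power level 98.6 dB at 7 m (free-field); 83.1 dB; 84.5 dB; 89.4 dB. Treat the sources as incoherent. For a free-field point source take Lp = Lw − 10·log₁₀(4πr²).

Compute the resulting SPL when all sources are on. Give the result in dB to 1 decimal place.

Source at 7 m: Lp = 98.6 − 10·log₁₀(4π·7²) = 98.6 − 10·log₁₀(615.752) = 70.7 dB.
Converting to relative power and adding: 10^(70.7/10) + 10^(83.1/10) + 10^(84.5/10) + 10^(89.4/10) = 1.369e+09.
Back to dB: 10·log₁₀ Σ = 91.4 dB.

91.4 dB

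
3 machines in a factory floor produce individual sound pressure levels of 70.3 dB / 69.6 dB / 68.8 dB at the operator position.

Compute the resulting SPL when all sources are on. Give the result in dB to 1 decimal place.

74.4 dB

Converting to relative power and adding: 10^(70.3/10) + 10^(69.6/10) + 10^(68.8/10) = 2.742e+07.
Combined level = 10 log₁₀(2.742e+07) = 74.4 dB.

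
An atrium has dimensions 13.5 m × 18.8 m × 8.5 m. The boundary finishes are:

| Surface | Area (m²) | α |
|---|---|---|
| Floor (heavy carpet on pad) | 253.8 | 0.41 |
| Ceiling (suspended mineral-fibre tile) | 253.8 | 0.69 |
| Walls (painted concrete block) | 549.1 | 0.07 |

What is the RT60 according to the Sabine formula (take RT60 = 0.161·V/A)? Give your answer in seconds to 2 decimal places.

A = Σ Sᵢαᵢ = 253.8*0.41 + 253.8*0.69 + 549.1*0.07 = 317.617 sabins.
Room volume: 2157.3 m³.
RT60 = 0.161 · V / A = 0.161 × 2157.3 / 317.617 = 1.09 s.

1.09 sec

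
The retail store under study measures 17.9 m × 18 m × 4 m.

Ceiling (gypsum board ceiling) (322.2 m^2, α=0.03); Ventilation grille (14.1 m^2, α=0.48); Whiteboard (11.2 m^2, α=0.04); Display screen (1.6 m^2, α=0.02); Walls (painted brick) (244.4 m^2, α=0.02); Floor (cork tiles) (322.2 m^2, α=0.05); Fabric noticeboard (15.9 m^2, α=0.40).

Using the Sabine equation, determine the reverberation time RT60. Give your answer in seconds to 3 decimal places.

Summing Sᵢαᵢ: 9.666 + 6.768 + 0.448 + 0.032 + 4.888 + 16.110 + 6.360 → A = 44.272 sabins.
Volume V = 17.9 × 18 × 4 = 1288.8 m³.
RT60 = 0.161 · V / A = 0.161 × 1288.8 / 44.272 = 4.687 s.

4.687 s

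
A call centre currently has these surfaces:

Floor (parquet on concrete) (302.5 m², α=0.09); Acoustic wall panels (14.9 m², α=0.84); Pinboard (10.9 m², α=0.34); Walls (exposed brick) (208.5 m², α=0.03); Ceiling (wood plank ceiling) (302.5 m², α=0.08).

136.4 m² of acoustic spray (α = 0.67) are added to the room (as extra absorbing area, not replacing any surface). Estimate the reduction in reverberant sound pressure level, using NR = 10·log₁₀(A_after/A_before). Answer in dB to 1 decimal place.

3.5 dB

Summing Sᵢαᵢ: 27.225 + 12.516 + 3.706 + 6.255 + 24.200 → A_before = 73.902 sabins.
Treatment contributes 136.4·0.67 = 91.388 sabins.
New total A_after = 165.290 sabins.
NR = 10·log₁₀(165.290/73.902) = 3.5 dB.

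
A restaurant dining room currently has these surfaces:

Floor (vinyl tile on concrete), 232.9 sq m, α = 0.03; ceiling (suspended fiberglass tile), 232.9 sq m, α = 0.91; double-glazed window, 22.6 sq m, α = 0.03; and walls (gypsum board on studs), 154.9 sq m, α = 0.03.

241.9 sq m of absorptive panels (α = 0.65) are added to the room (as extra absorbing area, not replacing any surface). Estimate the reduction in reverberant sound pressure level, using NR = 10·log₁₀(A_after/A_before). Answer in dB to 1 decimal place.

2.3 dB

A_before = Σ Sᵢαᵢ = 232.9·0.03 + 232.9·0.91 + 22.6·0.03 + 154.9·0.03 = 224.251 sabins.
Treatment contributes 241.9·0.65 = 157.235 sabins.
New total A_after = 381.486 sabins.
Reduction = 10 log₁₀(A_after/A_before) = 10 log₁₀(1.7012) = 2.3 dB.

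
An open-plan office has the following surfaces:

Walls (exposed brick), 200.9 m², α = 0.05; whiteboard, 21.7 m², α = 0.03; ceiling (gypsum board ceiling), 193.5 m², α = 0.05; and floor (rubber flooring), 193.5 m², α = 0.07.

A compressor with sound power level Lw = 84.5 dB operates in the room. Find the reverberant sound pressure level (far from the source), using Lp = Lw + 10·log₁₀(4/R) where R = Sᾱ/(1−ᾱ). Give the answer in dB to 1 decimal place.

A = 33.916 sabins; S = 609.6 m².
ᾱ = 0.0556, so room constant R = A/(1−ᾱ) = 35.913 m².
Lp = Lw + 10 log₁₀(4/R) = 84.5 -9.53 = 75.0 dB.

75.0 dB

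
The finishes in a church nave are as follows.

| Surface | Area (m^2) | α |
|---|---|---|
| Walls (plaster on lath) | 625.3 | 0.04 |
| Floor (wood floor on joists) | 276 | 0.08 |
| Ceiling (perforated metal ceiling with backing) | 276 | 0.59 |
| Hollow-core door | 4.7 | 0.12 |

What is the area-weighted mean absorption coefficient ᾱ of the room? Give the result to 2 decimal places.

S = Σ Sᵢ = 625.3 + 276 + 276 + 4.7 = 1182.0 m^2.
A = 625.3·0.04 + 276·0.08 + 276·0.59 + 4.7·0.12 = 210.496 sabins.
ᾱ = 210.496 / 1182.0 = 0.18.

0.18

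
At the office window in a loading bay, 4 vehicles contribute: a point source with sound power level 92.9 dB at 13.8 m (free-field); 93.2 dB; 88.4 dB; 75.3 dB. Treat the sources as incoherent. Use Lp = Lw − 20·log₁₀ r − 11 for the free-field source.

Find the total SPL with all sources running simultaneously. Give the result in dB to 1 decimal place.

94.5 dB

Source at 13.8 m: Lp = 92.9 − 20·log₁₀(13.8) − 11 = 59.1 dB.
Σ 10^(Lᵢ/10) = 2.816e+09.
Back to dB: 10·log₁₀ Σ = 94.5 dB.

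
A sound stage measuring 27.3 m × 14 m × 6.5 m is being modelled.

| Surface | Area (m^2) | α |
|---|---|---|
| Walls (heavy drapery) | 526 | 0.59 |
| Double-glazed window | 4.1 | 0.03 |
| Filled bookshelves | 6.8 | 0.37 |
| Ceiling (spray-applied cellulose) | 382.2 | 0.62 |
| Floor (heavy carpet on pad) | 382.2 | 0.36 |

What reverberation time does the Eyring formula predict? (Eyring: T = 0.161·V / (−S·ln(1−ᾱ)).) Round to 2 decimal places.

0.41 sec

Total surface area S = 526 + 4.1 + 6.8 + 382.2 + 382.2 = 1301.3 m^2.
Σ(Sᵢαᵢ) = 526·0.59 + 4.1·0.03 + 6.8·0.37 + 382.2·0.62 + 382.2·0.36 = 687.535.
ᾱ = 687.535 / 1301.3 = 0.5283.
−S·ln(1−ᾱ) = −1301.3 × ln(1 − 0.5283) = 977.813.
V = 27.3 × 14 × 6.5 = 2484.3 m³.
T = 0.161·V/[−S·ln(1−ᾱ)] = 0.161·2484.3/977.813 = 0.41 s.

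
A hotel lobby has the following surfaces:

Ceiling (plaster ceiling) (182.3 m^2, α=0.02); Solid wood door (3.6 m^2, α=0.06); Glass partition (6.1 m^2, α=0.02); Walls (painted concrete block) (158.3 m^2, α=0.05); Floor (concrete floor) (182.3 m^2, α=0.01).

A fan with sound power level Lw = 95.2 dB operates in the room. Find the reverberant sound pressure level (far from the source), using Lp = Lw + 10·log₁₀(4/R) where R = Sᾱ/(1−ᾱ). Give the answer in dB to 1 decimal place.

A = 13.722 sabins; S = 532.6 m^2.
ᾱ = 13.722/532.6 = 0.0258; R = Sᾱ/(1−ᾱ) = 13.722/(1−0.0258) = 14.085 m^2.
Lp = Lw + 10 log₁₀(4/R) = 95.2 -5.47 = 89.7 dB.

89.7 dB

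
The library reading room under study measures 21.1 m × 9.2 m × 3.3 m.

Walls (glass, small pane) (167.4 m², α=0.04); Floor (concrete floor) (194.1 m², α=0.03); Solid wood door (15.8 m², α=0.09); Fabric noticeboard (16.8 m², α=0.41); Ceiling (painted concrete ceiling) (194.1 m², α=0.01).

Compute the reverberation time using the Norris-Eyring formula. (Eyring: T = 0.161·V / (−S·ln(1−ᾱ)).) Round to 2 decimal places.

S = Σ Sᵢ = 588.2 m².
Σ(Sᵢαᵢ) = 167.4·0.04 + 194.1·0.03 + 15.8·0.09 + 16.8·0.41 + 194.1·0.01 = 22.770.
ᾱ = 22.770 / 588.2 = 0.0387.
−S·ln(1−ᾱ) = −588.2 × ln(1 − 0.0387) = 23.216.
V = 21.1 × 9.2 × 3.3 = 640.596 m³.
T = 0.161·V/[−S·ln(1−ᾱ)] = 0.161·640.596/23.216 = 4.44 s.

4.44 seconds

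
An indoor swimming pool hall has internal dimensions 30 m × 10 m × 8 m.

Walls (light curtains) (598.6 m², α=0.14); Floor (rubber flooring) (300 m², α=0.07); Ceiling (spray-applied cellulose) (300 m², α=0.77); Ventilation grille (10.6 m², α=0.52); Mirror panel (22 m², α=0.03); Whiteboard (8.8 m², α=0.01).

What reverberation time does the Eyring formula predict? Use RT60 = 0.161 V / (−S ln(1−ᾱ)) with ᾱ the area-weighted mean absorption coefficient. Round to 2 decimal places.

S = Σ Sᵢ = 1240.0 m².
Absorption A = 598.6·0.14 + 300·0.07 + 300·0.77 + 10.6·0.52 + 22·0.03 + 8.8·0.01 = 342.064 sabins.
ᾱ = 342.064 / 1240.0 = 0.2759.
−S·ln(1−ᾱ) = −1240.0 × ln(1 − 0.2759) = 400.304.
V = 30 × 10 × 8 = 2400 m³.
RT60 = 0.161 × 2400 / 400.304 = 0.97 s.

0.97 s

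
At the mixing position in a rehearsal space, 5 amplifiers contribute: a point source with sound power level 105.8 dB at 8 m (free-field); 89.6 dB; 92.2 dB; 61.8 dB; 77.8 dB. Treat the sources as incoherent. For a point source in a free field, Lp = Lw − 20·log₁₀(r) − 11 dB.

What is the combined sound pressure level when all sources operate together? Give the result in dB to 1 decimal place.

Source at 8 m: Lp = 105.8 − 20·log₁₀(8) − 11 = 76.7 dB.
Sum in the linear (power) domain: Σ 10^(Lᵢ/10) = 10^(76.7/10) + 10^(89.6/10) + 10^(92.2/10) + 10^(61.8/10) + 10^(77.8/10) = 2.68e+09.
Back to dB: 10·log₁₀ Σ = 94.3 dB.

94.3 dB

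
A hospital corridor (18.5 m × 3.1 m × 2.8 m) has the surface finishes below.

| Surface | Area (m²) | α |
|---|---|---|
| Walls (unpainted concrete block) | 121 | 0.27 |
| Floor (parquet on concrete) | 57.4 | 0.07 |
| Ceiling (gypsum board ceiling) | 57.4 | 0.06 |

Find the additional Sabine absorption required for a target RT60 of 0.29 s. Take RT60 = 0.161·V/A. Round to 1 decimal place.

Summing Sᵢαᵢ: 32.670 + 4.018 + 3.444 → A₁ = 40.132 sabins.
For T = 0.29 s, need A₂ = 0.161·V/T = 0.161·160.58/0.29 = 89.150 sabins.
ΔA = A₂ − A₁ = 89.150 − 40.132 = 49.0 sabins.

49.0 sabins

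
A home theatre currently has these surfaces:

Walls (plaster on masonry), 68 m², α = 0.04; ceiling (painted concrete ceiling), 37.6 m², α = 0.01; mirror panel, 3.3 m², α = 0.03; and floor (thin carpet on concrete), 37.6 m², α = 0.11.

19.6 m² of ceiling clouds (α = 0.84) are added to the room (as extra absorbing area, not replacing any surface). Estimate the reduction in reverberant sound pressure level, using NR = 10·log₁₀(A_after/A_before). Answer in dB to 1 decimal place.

5.1 dB

A_before = Σ Sᵢαᵢ = 68*0.04 + 37.6*0.01 + 3.3*0.03 + 37.6*0.11 = 7.331 sabins.
Added absorption = 19.6 × 0.84 = 16.464 sabins.
A_after = 7.331 + 16.464 = 23.795 sabins.
NR = 10·log₁₀(23.795/7.331) = 5.1 dB.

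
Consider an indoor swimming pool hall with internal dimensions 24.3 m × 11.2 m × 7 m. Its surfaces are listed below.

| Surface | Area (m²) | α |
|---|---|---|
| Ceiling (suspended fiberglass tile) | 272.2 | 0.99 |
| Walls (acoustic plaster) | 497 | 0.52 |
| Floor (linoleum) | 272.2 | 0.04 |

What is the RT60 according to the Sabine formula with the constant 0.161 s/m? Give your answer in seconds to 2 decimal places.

A = Σ Sᵢαᵢ = 272.2*0.99 + 497*0.52 + 272.2*0.04 = 538.806 sabins.
V = 24.3·11.2·7 = 1905.12 m³.
RT60 = 0.161 · V / A = 0.161 × 1905.12 / 538.806 = 0.57 s.

0.57 sec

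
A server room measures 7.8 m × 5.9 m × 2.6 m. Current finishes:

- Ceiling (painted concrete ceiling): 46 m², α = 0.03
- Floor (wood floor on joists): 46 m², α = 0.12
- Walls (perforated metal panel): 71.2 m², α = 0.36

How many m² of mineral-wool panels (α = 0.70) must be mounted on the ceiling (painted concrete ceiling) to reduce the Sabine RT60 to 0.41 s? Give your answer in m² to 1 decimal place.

21.6

Total absorption A₁ = 46*0.03 + 46*0.12 + 71.2*0.36
  = 1.380 + 5.520 + 25.632 = 32.532 m² sabins.
V = 119.652 m³. Target absorption A₂ = 0.161 × 119.652 / 0.41 = 46.985 sabins.
ΔA needed = 46.985 − 32.532 = 14.453 sabins.
Each m² of panel replacing the ceiling (painted concrete ceiling) adds (0.70 − 0.03) = 0.67 sabins.
Panel area = 14.453 / 0.67 = 21.6 m².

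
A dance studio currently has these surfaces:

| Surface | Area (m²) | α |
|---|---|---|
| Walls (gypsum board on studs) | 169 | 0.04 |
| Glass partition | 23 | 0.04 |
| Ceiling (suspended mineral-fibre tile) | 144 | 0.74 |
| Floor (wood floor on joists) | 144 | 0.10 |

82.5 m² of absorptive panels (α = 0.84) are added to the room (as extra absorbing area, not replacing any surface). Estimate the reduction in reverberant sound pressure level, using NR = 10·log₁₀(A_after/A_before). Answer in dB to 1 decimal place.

A_before = Σ Sᵢαᵢ = 169×0.04 + 23×0.04 + 144×0.74 + 144×0.10 = 128.640 sabins.
Treatment contributes 82.5·0.84 = 69.300 sabins.
A_after = 128.640 + 69.300 = 197.940 sabins.
Reduction = 10 log₁₀(A_after/A_before) = 10 log₁₀(1.5387) = 1.9 dB.

1.9 dB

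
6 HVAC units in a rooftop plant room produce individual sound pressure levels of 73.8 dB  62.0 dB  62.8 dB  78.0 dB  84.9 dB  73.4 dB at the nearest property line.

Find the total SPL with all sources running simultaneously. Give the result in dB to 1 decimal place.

86.2 dB

Σ 10^(Lᵢ/10) = 4.215e+08.
Back to dB: 10·log₁₀ Σ = 86.2 dB.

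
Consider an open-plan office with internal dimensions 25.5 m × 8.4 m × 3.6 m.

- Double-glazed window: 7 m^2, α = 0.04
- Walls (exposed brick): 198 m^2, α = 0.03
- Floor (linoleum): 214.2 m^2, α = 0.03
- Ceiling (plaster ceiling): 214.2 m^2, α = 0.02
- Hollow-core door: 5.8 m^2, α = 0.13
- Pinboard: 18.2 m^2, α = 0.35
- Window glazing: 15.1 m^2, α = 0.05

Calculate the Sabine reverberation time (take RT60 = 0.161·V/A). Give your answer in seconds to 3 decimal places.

5.004 s

Total absorption A = 7·0.04 + 198·0.03 + 214.2·0.03 + 214.2·0.02 + 5.8·0.13 + 18.2·0.35 + 15.1·0.05
  = 0.280 + 5.940 + 6.426 + 4.284 + 0.754 + 6.370 + 0.755 = 24.809 m^2 sabins.
Room volume: 771.12 m³.
Sabine: RT60 = 0.161 × 771.12 / 24.809 = 5.004 s.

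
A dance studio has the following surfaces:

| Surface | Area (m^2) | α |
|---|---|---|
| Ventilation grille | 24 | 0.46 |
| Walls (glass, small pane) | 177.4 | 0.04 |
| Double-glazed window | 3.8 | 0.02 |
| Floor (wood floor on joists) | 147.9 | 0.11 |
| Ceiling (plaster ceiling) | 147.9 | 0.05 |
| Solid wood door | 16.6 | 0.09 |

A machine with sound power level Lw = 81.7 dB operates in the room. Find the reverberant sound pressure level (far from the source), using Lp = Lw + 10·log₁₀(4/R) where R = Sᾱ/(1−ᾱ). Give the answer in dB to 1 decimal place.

Σ(Sᵢαᵢ) = 24·0.46 + 177.4·0.04 + 3.8·0.02 + 147.9·0.11 + 147.9·0.05 + 16.6·0.09 = 43.370; total area S = 517.6 m^2.
ᾱ = 43.370/517.6 = 0.0838; R = Sᾱ/(1−ᾱ) = 43.370/(1−0.0838) = 47.337 m^2.
Lp = 81.7 + 10·log₁₀(4/47.337) = 81.7 + (-10.73) = 71.0 dB.

71.0 dB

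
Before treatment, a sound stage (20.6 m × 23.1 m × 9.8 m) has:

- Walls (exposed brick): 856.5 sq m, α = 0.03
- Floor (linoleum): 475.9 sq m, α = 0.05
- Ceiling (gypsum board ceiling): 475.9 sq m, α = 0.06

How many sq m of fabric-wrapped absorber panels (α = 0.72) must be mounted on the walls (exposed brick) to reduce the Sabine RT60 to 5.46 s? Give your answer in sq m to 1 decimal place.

Summing Sᵢαᵢ: 25.695 + 23.795 + 28.554 → A₁ = 78.044 sabins.
Required A₂ = 0.161·4663.428/5.46 = 137.511 sabins.
Absorption to add: 137.511 − 78.044 = 59.467 sabins.
Net gain per sq m: Δα = 0.72 − 0.03 = 0.69.
Area = ΔA/Δα = 59.467/0.69 = 86.2 sq m.

86.2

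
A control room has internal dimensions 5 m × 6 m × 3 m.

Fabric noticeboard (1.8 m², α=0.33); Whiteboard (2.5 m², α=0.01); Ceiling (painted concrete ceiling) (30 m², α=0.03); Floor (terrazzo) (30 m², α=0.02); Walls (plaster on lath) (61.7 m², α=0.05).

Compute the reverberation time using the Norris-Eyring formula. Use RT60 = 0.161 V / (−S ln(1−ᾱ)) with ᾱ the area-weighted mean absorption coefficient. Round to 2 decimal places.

Total surface area S = 1.8 + 2.5 + 30 + 30 + 61.7 = 126.0 m².
Σ(Sᵢαᵢ) = 1.8×0.33 + 2.5×0.01 + 30×0.03 + 30×0.02 + 61.7×0.05 = 5.204.
ᾱ = 5.204 / 126.0 = 0.0413.
−S·ln(1−ᾱ) = −126.0 × ln(1 − 0.0413) = 5.314.
V = 5 × 6 × 3 = 90 m³.
RT60 = 0.161 × 90 / 5.314 = 2.73 s.

2.73 s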